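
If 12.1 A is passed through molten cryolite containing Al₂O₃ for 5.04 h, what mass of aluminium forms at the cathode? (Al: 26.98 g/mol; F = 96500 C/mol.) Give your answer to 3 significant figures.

Q = It = 12.1 × 18144 = 2.195×10^5 C
n(e⁻) = 2.195×10^5 / 96500 = 2.275 mol
Al³⁺ + 3e⁻ → Al, so n(Al) = 2.275 / 3 = 0.7583 mol
m = 0.7583 × 26.98 = 20.5 g

20.5 g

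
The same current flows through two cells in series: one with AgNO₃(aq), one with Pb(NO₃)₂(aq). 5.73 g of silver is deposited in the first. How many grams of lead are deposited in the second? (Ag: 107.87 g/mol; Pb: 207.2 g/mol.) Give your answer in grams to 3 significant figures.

5.50 g

n(Ag) = 5.73 / 107.87 = 0.05312 mol
Ag⁺ + e⁻ → Ag, so n(e⁻) = 0.05312 mol
The cells are in series, so the same charge (and hence the same n(e⁻) = 0.05312 mol) passes through both.
Pb²⁺ + 2e⁻ → Pb, so n(Pb) = 0.05312 / 2 = 0.02656 mol
m(Pb) = 0.02656 × 207.2 = 5.50 g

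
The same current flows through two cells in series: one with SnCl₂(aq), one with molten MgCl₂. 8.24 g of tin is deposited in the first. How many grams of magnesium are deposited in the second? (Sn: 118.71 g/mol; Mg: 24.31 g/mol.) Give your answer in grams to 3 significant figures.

1.69 g

n(Sn) = 8.24 / 118.71 = 0.06941 mol
Sn²⁺ + 2e⁻ → Sn, so n(e⁻) = 2 × 0.06941 = 0.1388 mol
The cells are in series, so the same charge (and hence the same n(e⁻) = 0.1388 mol) passes through both.
Mg²⁺ + 2e⁻ → Mg, so n(Mg) = 0.1388 / 2 = 0.06940 mol
m(Mg) = 0.06940 × 24.31 = 1.69 g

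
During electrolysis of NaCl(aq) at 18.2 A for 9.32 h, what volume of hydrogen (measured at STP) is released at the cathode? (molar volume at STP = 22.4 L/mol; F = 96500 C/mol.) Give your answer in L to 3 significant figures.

70.9 L

Q = It = 18.2 × 33552 = 6.106×10^5 C
n(e⁻) = 6.106×10^5 / 96500 = 6.327 mol
2H⁺ + 2e⁻ → H₂, so n(H₂) = 6.327 / 2 = 3.164 mol
V = 3.164 × 22.4 = 70.87 L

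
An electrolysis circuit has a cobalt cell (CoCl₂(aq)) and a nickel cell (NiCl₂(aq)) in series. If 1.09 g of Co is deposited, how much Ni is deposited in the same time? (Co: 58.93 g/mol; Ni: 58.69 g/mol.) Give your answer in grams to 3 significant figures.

n(Co) = 1.09 / 58.93 = 0.01850 mol
Co²⁺ + 2e⁻ → Co, so n(e⁻) = 2 × 0.01850 = 0.03700 mol
In series, the same 0.03700 mol of electrons flows through the second cell.
Ni²⁺ + 2e⁻ → Ni, so n(Ni) = 0.03700 / 2 = 0.01850 mol
m(Ni) = 0.01850 × 58.69 = 1.09 g

1.09 g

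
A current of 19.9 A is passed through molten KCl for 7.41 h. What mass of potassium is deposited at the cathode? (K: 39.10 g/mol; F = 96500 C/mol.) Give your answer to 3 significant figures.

Q = It = 19.9 × 26676 = 5.309×10^5 C
n(e⁻) = 5.309×10^5 / 96500 = 5.502 mol
K⁺ + e⁻ → K, so n(K) = 5.502 mol
m = 5.502 × 39.10 = 215 g

215 g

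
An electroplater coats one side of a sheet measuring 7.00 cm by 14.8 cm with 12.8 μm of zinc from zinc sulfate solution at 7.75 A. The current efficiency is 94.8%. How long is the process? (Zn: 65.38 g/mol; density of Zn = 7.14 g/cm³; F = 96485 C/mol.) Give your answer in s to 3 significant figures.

380 s

Plated area = 7.00 × 14.8 = 103.6 cm²
Volume = 103.6 × 12.8×10⁻⁴ cm = 0.1326 cm³
m(Zn) = 0.1326 × 7.14 = 0.9468 g
n(Zn) = 0.9468 / 65.38 = 0.01448 mol; n(e⁻) = 2 × 0.01448 = 0.02896 mol
Q = 0.02896 × 96485 / 0.948 = 2947 C
t = 2947 / 7.75 = 380.3 s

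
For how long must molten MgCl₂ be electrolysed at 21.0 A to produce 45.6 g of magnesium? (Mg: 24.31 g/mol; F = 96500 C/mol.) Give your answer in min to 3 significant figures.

n(Mg) = 45.6 / 24.31 = 1.876 mol
Mg²⁺ + 2e⁻ → Mg, so n(e⁻) = 2 × 1.876 = 3.752 mol
Q = 3.752 × 96500 = 3.621×10^5 C
t = Q / I = 3.621×10^5 / 21.0 = 17240 s = 287 min

287 min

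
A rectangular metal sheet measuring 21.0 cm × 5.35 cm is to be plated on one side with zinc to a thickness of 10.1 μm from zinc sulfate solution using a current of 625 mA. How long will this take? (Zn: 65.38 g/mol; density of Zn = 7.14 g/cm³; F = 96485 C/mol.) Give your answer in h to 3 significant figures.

Plated area = 21.0 × 5.35 = 112.4 cm²
Volume = 112.4 × 10.1×10⁻⁴ cm = 0.1135 cm³
m(Zn) = 0.1135 × 7.14 = 0.8104 g
n(Zn) = 0.8104 / 65.38 = 0.01240 mol; n(e⁻) = 2 × 0.01240 = 0.02480 mol
Q = 0.02480 × 96485 = 2393 C
t = 2393 / 0.625 = 3829 s = 1.06 h

1.06 h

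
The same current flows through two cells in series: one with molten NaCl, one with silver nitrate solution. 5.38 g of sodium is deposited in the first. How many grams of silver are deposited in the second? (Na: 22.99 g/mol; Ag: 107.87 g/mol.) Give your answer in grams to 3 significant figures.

n(Na) = 5.38 / 22.99 = 0.2340 mol
Na⁺ + e⁻ → Na, so n(e⁻) = 0.2340 mol
In series, the same 0.2340 mol of electrons flows through the second cell.
Ag⁺ + e⁻ → Ag, so n(Ag) = 0.2340 mol
m(Ag) = 0.2340 × 107.87 = 25.2 g

25.2 g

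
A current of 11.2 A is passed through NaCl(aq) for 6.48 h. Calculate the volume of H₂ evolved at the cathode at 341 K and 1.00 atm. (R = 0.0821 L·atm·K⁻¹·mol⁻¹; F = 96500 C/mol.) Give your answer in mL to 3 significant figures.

Q = It = 11.2 × 23328 = 2.613×10^5 C
Moles of electrons = 2.613×10^5 / 96500 = 2.708 mol
2H⁺ + 2e⁻ → H₂, so n(H₂) = 2.708 / 2 = 1.354 mol
V = nRT/P = 1.354 × 0.0821 × 341 / 1.00 = 37.91 L
= 37900 mL

37900 mL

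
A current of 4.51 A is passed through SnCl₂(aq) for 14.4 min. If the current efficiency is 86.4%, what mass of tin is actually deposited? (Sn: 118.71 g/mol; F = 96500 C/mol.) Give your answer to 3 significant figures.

2.07 g

Q = 4.51 × 864 = 3897 C
n(e⁻) = 3897 / 96500 = 0.04038 mol
Sn²⁺ + 2e⁻ → Sn, so theoretical m(Sn) = 0.02019 × 118.71 = 2.397 g
Actual mass = 86.4% × 2.397 = 2.07 g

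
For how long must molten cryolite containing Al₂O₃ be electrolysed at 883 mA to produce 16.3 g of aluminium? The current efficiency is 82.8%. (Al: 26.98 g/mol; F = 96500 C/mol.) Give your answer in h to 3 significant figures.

66.5 h

n(Al) = 16.3 / 26.98 = 0.6042 mol
Al³⁺ + 3e⁻ → Al, so n(e⁻) = 3 × 0.6042 = 1.813 mol
Q = 1.813 × 96500 / 0.828 = 2.113×10^5 C
t = Q / I = 2.113×10^5 / 0.883 = 2.393×10^5 s = 66.5 h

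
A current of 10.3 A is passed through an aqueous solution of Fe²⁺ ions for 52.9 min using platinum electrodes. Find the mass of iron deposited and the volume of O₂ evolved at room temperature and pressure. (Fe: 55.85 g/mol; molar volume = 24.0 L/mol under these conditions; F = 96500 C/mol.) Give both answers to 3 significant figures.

Q = 10.3 × 3174 = 32690 C; n(e⁻) = 32690 / 96500 = 0.3388 mol
Cathode: Fe²⁺ + 2e⁻ → Fe → n(Fe) = 0.3388/2 = 0.1694 mol → 9.46 g
Anode: 2H₂O → O₂ + 4H⁺ + 4e⁻ → n(O₂) = 0.3388/4 = 0.08470 mol → 2.03 L

9.46 g Fe; 2.03 L O₂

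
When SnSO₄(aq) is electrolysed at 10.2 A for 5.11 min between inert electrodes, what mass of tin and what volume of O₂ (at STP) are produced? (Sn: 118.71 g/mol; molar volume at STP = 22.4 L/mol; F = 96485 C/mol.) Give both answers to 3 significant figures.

1.92 g Sn; 0.182 L O₂

Q = 10.2 × 306.6 = 3127 C; n(e⁻) = 3127 / 96485 = 0.03241 mol
Cathode: Sn²⁺ + 2e⁻ → Sn → n(Sn) = 0.03241/2 = 0.01621 mol → 1.92 g
Anode: 2H₂O → O₂ + 4H⁺ + 4e⁻ → n(O₂) = 0.03241/4 = 0.008103 mol → 0.182 L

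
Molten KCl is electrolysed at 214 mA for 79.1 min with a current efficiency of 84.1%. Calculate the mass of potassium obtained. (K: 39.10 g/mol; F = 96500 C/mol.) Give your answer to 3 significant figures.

Q = 0.214 × 4746 = 1016 C
n(e⁻) = 1016 / 96500 = 0.01053 mol
K⁺ + e⁻ → K, so theoretical m(K) = 0.01053 × 39.10 = 0.4117 g
Actual mass = 84.1% × 0.4117 = 0.346 g

0.346 g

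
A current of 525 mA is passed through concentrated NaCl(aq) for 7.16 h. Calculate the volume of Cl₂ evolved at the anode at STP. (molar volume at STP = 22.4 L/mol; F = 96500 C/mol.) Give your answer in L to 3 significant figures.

Q = It = 0.525 × 25776 = 13530 C
n(e⁻) = Q/F = 13530/96500 = 0.1402 mol
2Cl⁻ → Cl₂ + 2e⁻, so n(Cl₂) = 0.1402 / 2 = 0.07010 mol
V = 0.07010 × 22.4 = 1.570 L

1.57 L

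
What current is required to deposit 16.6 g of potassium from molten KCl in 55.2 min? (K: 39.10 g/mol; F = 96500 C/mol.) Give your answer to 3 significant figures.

n(K) = 16.6 / 39.10 = 0.4246 mol
K⁺ + e⁻ → K, so n(e⁻) = 0.4246 mol
Q = 0.4246 × 96500 = 40970 C
I = Q / t = 40970 / 3312 s = 12.4 A

12.4 A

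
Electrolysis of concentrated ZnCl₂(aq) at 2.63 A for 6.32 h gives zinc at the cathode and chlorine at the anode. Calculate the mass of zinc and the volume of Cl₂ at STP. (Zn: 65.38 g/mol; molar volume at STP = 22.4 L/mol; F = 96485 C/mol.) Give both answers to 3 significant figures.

Q = 2.63 × 22752 = 59840 C; n(e⁻) = 59840 / 96485 = 0.6202 mol
Cathode: Zn²⁺ + 2e⁻ → Zn → n(Zn) = 0.6202/2 = 0.3101 mol → 20.3 g
Anode: 2Cl⁻ → Cl₂ + 2e⁻ → n(Cl₂) = 0.6202/2 = 0.3101 mol → 6.95 L

20.3 g Zn; 6.95 L Cl₂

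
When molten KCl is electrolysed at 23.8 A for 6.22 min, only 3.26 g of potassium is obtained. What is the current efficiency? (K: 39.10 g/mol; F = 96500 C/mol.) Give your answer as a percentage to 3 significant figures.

Q = 23.8 × 373.2 = 8882 C
n(e⁻) = 8882 / 96500 = 0.09204 mol
K⁺ + e⁻ → K, so theoretical n(K) = 0.09204 mol → 3.599 g
Efficiency = 3.26 / 3.599 = 0.9058 = 90.6%

90.6%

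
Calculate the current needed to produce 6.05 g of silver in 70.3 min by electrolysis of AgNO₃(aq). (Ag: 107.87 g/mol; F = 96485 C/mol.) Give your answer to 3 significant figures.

n(Ag) = 6.05 / 107.87 = 0.05609 mol
Ag⁺ + e⁻ → Ag, so n(e⁻) = 0.05609 mol
Q = 0.05609 × 96485 = 5412 C
I = Q / t = 5412 / 4218 s = 1.28 A

1.28 A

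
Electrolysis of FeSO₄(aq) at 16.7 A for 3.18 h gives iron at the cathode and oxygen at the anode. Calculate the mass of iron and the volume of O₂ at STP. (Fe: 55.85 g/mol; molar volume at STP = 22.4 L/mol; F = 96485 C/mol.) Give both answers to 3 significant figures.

Q = 16.7 × 11448 = 1.912×10^5 C; n(e⁻) = 1.912×10^5 / 96485 = 1.982 mol
Cathode: Fe²⁺ + 2e⁻ → Fe → n(Fe) = 1.982/2 = 0.9910 mol → 55.3 g
Anode: 2H₂O → O₂ + 4H⁺ + 4e⁻ → n(O₂) = 1.982/4 = 0.4955 mol → 11.1 L

55.3 g Fe; 11.1 L O₂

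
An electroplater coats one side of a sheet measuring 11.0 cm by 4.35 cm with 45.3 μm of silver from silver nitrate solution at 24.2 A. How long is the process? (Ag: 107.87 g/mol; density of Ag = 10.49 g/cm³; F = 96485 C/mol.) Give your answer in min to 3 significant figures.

Plated area = 11.0 × 4.35 = 47.85 cm²
Volume = 47.85 × 45.3×10⁻⁴ cm = 0.2168 cm³
m(Ag) = 0.2168 × 10.49 = 2.274 g
n(Ag) = 2.274 / 107.87 = 0.02108 mol; n(e⁻) = 0.02108 mol
Q = 0.02108 × 96485 = 2034 C
t = 2034 / 24.2 = 84.05 s = 1.40 min

1.40 min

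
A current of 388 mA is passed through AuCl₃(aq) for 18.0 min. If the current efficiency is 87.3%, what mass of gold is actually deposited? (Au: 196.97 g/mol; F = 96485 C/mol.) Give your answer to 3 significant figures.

0.249 g

Q = 0.388 × 1080 = 419.0 C
n(e⁻) = 419.0 / 96485 = 0.004343 mol
Au³⁺ + 3e⁻ → Au, so theoretical m(Au) = 0.001448 × 196.97 = 0.2852 g
Actual mass = 87.3% × 0.2852 = 0.249 g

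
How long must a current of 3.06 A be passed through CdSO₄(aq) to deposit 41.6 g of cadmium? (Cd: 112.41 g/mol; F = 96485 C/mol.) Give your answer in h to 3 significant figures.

6.48 h

n(Cd) = 41.6 / 112.41 = 0.3701 mol
Cd²⁺ + 2e⁻ → Cd, so n(e⁻) = 2 × 0.3701 = 0.7402 mol
Q = 0.7402 × 96485 = 71420 C
t = Q / I = 71420 / 3.06 = 23340 s = 6.48 h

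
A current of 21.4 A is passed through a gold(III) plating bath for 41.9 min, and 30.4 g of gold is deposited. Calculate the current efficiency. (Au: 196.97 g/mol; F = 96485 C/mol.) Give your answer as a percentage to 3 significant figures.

83.0%

Q = 21.4 × 2514 = 53800 C
n(e⁻) = 53800 / 96485 = 0.5576 mol
Au³⁺ + 3e⁻ → Au, so theoretical n(Au) = 0.1859 mol → 36.62 g
Efficiency = 30.4 / 36.62 = 0.8301 = 83.0%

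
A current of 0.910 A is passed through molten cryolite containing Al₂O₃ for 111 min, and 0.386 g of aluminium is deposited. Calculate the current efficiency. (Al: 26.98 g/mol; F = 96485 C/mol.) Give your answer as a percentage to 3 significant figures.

Q = 0.910 × 6660 = 6061 C
n(e⁻) = 6061 / 96485 = 0.06282 mol
Al³⁺ + 3e⁻ → Al, so theoretical n(Al) = 0.02094 mol → 0.5650 g
Efficiency = 0.386 / 0.5650 = 0.6832 = 68.3%

68.3%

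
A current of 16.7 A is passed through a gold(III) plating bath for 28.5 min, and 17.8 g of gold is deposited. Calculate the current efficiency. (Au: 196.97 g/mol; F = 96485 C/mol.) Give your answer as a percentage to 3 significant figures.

91.6%

Q = 16.7 × 1710 = 28560 C
n(e⁻) = 28560 / 96485 = 0.2960 mol
Au³⁺ + 3e⁻ → Au, so theoretical n(Au) = 0.09867 mol → 19.44 g
Efficiency = 17.8 / 19.44 = 0.9156 = 91.6%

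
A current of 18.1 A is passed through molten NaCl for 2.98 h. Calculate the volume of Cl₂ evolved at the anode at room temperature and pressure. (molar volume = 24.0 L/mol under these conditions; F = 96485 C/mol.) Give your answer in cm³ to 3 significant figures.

24200 cm³

Charge passed = 18.1 × 10728 = 1.942×10^5 C
n(e⁻) = Q/F = 1.942×10^5/96485 = 2.013 mol
2Cl⁻ → Cl₂ + 2e⁻, so n(Cl₂) = 2.013 / 2 = 1.007 mol
V = 1.007 × 24.0 = 24.17 L
= 24200 cm³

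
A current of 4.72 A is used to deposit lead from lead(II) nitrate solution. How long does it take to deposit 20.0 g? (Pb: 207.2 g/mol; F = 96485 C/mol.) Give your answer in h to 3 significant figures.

n(Pb) = 20.0 / 207.2 = 0.09653 mol
Pb²⁺ + 2e⁻ → Pb, so n(e⁻) = 2 × 0.09653 = 0.1931 mol
Q = 0.1931 × 96485 = 18630 C
t = Q / I = 18630 / 4.72 = 3947 s = 1.10 h

1.10 h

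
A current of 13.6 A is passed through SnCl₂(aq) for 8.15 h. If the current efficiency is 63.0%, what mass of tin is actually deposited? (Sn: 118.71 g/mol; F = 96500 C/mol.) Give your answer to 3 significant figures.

Q = 13.6 × 29340 = 3.990×10^5 C
n(e⁻) = 3.990×10^5 / 96500 = 4.135 mol
Sn²⁺ + 2e⁻ → Sn, so theoretical m(Sn) = 2.068 × 118.71 = 245.5 g
Actual mass = 63.0% × 245.5 = 155 g

155 g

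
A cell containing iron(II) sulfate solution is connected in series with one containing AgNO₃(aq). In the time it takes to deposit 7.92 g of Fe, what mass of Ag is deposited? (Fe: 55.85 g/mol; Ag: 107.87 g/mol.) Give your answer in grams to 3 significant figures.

n(Fe) = 7.92 / 55.85 = 0.1418 mol
Fe²⁺ + 2e⁻ → Fe, so n(e⁻) = 2 × 0.1418 = 0.2836 mol
Since the cells are in series, n(e⁻) in the Ag cell is also 0.2836 mol.
Ag⁺ + e⁻ → Ag, so n(Ag) = 0.2836 mol
m(Ag) = 0.2836 × 107.87 = 30.6 g

30.6 g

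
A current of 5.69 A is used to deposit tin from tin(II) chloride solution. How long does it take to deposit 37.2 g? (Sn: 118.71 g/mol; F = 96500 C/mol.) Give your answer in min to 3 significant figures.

177 min

n(Sn) = 37.2 / 118.71 = 0.3134 mol
Sn²⁺ + 2e⁻ → Sn, so n(e⁻) = 2 × 0.3134 = 0.6268 mol
Q = 0.6268 × 96500 = 60490 C
t = Q / I = 60490 / 5.69 = 10630 s = 177 min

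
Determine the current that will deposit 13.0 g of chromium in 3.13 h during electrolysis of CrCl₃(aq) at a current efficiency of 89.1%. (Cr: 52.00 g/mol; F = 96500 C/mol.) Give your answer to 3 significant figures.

7.21 A

n(Cr) = 13.0 / 52.00 = 0.2500 mol
Cr³⁺ + 3e⁻ → Cr, so n(e⁻) = 3 × 0.2500 = 0.7500 mol
Q = 0.7500 × 96500 / 0.891 = 81230 C
I = Q / t = 81230 / 11268 s = 7.21 A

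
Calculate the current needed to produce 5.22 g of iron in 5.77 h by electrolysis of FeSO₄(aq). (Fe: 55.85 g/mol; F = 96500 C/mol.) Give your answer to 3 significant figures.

0.868 A

n(Fe) = 5.22 / 55.85 = 0.09346 mol
Fe²⁺ + 2e⁻ → Fe, so n(e⁻) = 2 × 0.09346 = 0.1869 mol
Q = 0.1869 × 96500 = 18040 C
I = Q / t = 18040 / 20772 s = 0.868 A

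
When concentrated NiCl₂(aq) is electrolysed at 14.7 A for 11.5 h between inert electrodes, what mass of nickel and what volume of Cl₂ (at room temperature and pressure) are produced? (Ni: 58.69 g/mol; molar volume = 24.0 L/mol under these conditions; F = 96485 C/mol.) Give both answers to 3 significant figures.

185 g Ni; 75.7 L Cl₂

Q = 14.7 × 41400 = 6.086×10^5 C; n(e⁻) = 6.086×10^5 / 96485 = 6.308 mol
Cathode: Ni²⁺ + 2e⁻ → Ni → n(Ni) = 6.308/2 = 3.154 mol → 185 g
Anode: 2Cl⁻ → Cl₂ + 2e⁻ → n(Cl₂) = 6.308/2 = 3.154 mol → 75.7 L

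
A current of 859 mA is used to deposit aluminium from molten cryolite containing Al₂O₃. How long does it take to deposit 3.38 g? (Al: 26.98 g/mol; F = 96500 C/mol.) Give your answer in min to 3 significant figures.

n(Al) = 3.38 / 26.98 = 0.1253 mol
Al³⁺ + 3e⁻ → Al, so n(e⁻) = 3 × 0.1253 = 0.3759 mol
Q = 0.3759 × 96500 = 36270 C
t = Q / I = 36270 / 0.859 = 42220 s = 704 min

704 min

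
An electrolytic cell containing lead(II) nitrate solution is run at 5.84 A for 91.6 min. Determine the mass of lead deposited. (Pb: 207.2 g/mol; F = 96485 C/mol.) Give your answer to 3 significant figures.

Q = 5.84 A × 5496 s = 32100 C
Moles of electrons = 32100 / 96485 = 0.3327 mol
Pb²⁺ + 2e⁻ → Pb, so n(Pb) = 0.3327 / 2 = 0.1664 mol
m = 0.1664 × 207.2 = 34.5 g

34.5 g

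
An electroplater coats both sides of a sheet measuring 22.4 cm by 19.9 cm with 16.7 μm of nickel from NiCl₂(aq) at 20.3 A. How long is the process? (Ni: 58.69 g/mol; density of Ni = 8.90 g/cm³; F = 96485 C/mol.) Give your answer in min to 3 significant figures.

Plated area = 2 × 22.4 × 19.9 = 891.5 cm²
Volume = 891.5 × 16.7×10⁻⁴ cm = 1.489 cm³
m(Ni) = 1.489 × 8.90 = 13.25 g
n(Ni) = 13.25 / 58.69 = 0.2258 mol; n(e⁻) = 2 × 0.2258 = 0.4516 mol
Q = 0.4516 × 96485 = 43570 C
t = 43570 / 20.3 = 2146 s = 35.8 min

35.8 min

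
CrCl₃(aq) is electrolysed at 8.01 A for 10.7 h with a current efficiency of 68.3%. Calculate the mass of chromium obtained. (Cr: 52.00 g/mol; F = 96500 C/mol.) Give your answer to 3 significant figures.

Q = 8.01 × 38520 = 3.085×10^5 C
n(e⁻) = 3.085×10^5 / 96500 = 3.197 mol
Cr³⁺ + 3e⁻ → Cr, so theoretical m(Cr) = 1.066 × 52.00 = 55.43 g
Actual mass = 68.3% × 55.43 = 37.9 g

37.9 g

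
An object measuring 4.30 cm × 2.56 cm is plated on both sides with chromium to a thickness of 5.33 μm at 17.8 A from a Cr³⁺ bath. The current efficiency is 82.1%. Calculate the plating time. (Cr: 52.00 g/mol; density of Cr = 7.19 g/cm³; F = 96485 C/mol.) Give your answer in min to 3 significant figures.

0.536 min

Plated area = 2 × 4.30 × 2.56 = 22.02 cm²
Volume = 22.02 × 5.33×10⁻⁴ cm = 0.01174 cm³
m(Cr) = 0.01174 × 7.19 = 0.08441 g
n(Cr) = 0.08441 / 52.00 = 0.001623 mol; n(e⁻) = 3 × 0.001623 = 0.004869 mol
Q = 0.004869 × 96485 / 0.821 = 572.2 C
t = 572.2 / 17.8 = 32.15 s = 0.536 min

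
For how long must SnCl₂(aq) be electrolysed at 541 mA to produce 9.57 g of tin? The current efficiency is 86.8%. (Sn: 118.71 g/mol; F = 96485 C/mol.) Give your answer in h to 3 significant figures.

n(Sn) = 9.57 / 118.71 = 0.08062 mol
Sn²⁺ + 2e⁻ → Sn, so n(e⁻) = 2 × 0.08062 = 0.1612 mol
Q = 0.1612 × 96485 / 0.868 = 17920 C
t = Q / I = 17920 / 0.541 = 33120 s = 9.20 h

9.20 h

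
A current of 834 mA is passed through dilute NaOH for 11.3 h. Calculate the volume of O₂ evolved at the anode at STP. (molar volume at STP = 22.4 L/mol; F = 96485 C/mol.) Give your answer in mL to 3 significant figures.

Q = It = 0.834 × 40680 = 33930 C
n(e⁻) = Q/F = 33930/96485 = 0.3517 mol
2H₂O → O₂ + 4H⁺ + 4e⁻, so n(O₂) = 0.3517 / 4 = 0.08793 mol
V = 0.08793 × 22.4 = 1.970 L
= 1970 mL

1970 mL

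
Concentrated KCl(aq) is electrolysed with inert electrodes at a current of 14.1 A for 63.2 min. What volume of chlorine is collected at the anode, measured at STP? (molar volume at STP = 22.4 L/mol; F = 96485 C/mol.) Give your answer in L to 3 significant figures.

Charge passed = 14.1 × 3792 = 53470 C
n(e⁻) = Q/F = 53470/96485 = 0.5542 mol
2Cl⁻ → Cl₂ + 2e⁻, so n(Cl₂) = 0.5542 / 2 = 0.2771 mol
V = 0.2771 × 22.4 = 6.207 L

6.21 L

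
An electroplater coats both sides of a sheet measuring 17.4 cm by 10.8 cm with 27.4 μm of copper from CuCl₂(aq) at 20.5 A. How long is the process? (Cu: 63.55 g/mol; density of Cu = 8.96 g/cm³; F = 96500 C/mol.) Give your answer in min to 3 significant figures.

22.8 min

Plated area = 2 × 17.4 × 10.8 = 375.8 cm²
Volume = 375.8 × 27.4×10⁻⁴ cm = 1.030 cm³
m(Cu) = 1.030 × 8.96 = 9.229 g
n(Cu) = 9.229 / 63.55 = 0.1452 mol; n(e⁻) = 2 × 0.1452 = 0.2904 mol
Q = 0.2904 × 96500 = 28020 C
t = 28020 / 20.5 = 1367 s = 22.8 min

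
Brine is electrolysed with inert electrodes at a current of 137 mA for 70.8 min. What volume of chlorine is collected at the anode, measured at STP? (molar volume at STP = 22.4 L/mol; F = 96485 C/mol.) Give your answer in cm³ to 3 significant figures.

Charge passed = 0.137 × 4248 = 582.0 C
n(e⁻) = 582.0 / 96485 = 0.006032 mol
2Cl⁻ → Cl₂ + 2e⁻, so n(Cl₂) = 0.006032 / 2 = 0.003016 mol
V = 0.003016 × 22.4 = 0.06756 L
= 67.6 cm³

67.6 cm³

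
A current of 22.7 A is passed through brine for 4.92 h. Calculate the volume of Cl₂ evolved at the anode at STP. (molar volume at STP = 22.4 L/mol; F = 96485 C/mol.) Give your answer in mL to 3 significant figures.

46700 mL

Q = 22.7 A × 17712 s = 4.021×10^5 C
Moles of electrons = 4.021×10^5 / 96485 = 4.167 mol
2Cl⁻ → Cl₂ + 2e⁻, so n(Cl₂) = 4.167 / 2 = 2.084 mol
V = 2.084 × 22.4 = 46.68 L
= 46700 mL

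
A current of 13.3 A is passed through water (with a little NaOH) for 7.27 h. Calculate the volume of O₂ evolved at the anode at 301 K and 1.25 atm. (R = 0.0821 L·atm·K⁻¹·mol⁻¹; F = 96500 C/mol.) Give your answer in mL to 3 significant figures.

17800 mL

Charge passed = 13.3 × 26172 = 3.481×10^5 C
Moles of electrons = 3.481×10^5 / 96500 = 3.607 mol
2H₂O → O₂ + 4H⁺ + 4e⁻, so n(O₂) = 3.607 / 4 = 0.9018 mol
V = nRT/P = 0.9018 × 0.0821 × 301 / 1.25 = 17.83 L
= 17800 mL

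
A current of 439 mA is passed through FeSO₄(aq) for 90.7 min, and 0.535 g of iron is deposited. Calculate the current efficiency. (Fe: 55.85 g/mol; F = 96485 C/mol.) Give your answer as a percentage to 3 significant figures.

Q = 0.439 × 5442 = 2389 C
n(e⁻) = 2389 / 96485 = 0.02476 mol
Fe²⁺ + 2e⁻ → Fe, so theoretical n(Fe) = 0.01238 mol → 0.6914 g
Efficiency = 0.535 / 0.6914 = 0.7738 = 77.4%

77.4%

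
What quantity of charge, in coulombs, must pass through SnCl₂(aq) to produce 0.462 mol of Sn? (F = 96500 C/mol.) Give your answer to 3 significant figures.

Sn²⁺ + 2e⁻ → Sn, so n(e⁻) = 2 × 0.462 = 0.9240 mol
Q = 0.9240 × 96500 = 89170 C

89200 C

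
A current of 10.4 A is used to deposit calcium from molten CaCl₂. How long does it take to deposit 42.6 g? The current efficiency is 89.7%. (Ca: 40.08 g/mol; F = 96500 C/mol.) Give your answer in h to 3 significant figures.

6.11 h

n(Ca) = 42.6 / 40.08 = 1.063 mol
Ca²⁺ + 2e⁻ → Ca, so n(e⁻) = 2 × 1.063 = 2.126 mol
Q = 2.126 × 96500 / 0.897 = 2.287×10^5 C
t = Q / I = 2.287×10^5 / 10.4 = 21990 s = 6.11 h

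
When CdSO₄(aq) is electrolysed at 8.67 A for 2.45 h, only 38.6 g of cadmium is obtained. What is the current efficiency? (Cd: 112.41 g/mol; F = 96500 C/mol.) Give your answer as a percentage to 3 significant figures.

86.7%

Q = 8.67 × 8820 = 76470 C
n(e⁻) = 76470 / 96500 = 0.7924 mol
Cd²⁺ + 2e⁻ → Cd, so theoretical n(Cd) = 0.3962 mol → 44.54 g
Efficiency = 38.6 / 44.54 = 0.8666 = 86.7%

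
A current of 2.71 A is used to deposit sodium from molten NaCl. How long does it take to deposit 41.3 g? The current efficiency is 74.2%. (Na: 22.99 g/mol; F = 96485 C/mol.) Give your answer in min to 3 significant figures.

n(Na) = 41.3 / 22.99 = 1.796 mol
Na⁺ + e⁻ → Na, so n(e⁻) = 1.796 mol
Q = 1.796 × 96485 / 0.742 = 2.335×10^5 C
t = Q / I = 2.335×10^5 / 2.71 = 86160 s = 1440 min

1440 min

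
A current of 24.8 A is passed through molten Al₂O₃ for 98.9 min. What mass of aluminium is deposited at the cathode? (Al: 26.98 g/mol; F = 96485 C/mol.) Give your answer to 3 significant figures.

Q = It = 24.8 × 5934 = 1.472×10^5 C
Moles of electrons = 1.472×10^5 / 96485 = 1.526 mol
Al³⁺ + 3e⁻ → Al, so n(Al) = 1.526 / 3 = 0.5087 mol
m = 0.5087 × 26.98 = 13.7 g

13.7 g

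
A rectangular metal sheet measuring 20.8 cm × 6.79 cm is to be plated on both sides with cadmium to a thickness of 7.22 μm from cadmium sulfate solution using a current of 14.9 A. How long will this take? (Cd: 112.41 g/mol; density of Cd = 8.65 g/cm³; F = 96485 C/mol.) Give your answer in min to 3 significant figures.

3.39 min

Plated area = 2 × 20.8 × 6.79 = 282.5 cm²
Volume = 282.5 × 7.22×10⁻⁴ cm = 0.2040 cm³
m(Cd) = 0.2040 × 8.65 = 1.765 g
n(Cd) = 1.765 / 112.41 = 0.01570 mol; n(e⁻) = 2 × 0.01570 = 0.03140 mol
Q = 0.03140 × 96485 = 3030 C
t = 3030 / 14.9 = 203.4 s = 3.39 min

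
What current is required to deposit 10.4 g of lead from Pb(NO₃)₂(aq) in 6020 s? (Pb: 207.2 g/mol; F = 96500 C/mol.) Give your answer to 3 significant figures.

1.61 A

n(Pb) = 10.4 / 207.2 = 0.05019 mol
Pb²⁺ + 2e⁻ → Pb, so n(e⁻) = 2 × 0.05019 = 0.1004 mol
Q = 0.1004 × 96500 = 9689 C
I = Q / t = 9689 / 6020 s = 1.61 A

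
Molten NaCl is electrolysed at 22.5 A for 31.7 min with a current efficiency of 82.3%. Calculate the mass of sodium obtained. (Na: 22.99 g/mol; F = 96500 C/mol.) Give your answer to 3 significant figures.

Q = 22.5 × 1902 = 42800 C
n(e⁻) = 42800 / 96500 = 0.4435 mol
Na⁺ + e⁻ → Na, so theoretical m(Na) = 0.4435 × 22.99 = 10.20 g
Actual mass = 82.3% × 10.20 = 8.39 g

8.39 g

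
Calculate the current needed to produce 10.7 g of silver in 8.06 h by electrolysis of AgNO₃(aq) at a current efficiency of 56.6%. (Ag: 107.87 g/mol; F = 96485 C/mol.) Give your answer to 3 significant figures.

n(Ag) = 10.7 / 107.87 = 0.09919 mol
Ag⁺ + e⁻ → Ag, so n(e⁻) = 0.09919 mol
Q = 0.09919 × 96485 / 0.566 = 16910 C
I = Q / t = 16910 / 29016 s = 0.583 A

0.583 A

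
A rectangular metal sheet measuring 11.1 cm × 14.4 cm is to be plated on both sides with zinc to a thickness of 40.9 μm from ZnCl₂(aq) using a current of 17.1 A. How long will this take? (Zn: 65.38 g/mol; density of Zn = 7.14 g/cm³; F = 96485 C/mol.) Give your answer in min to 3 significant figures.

Plated area = 2 × 11.1 × 14.4 = 319.7 cm²
Volume = 319.7 × 40.9×10⁻⁴ cm = 1.308 cm³
m(Zn) = 1.308 × 7.14 = 9.339 g
n(Zn) = 9.339 / 65.38 = 0.1428 mol; n(e⁻) = 2 × 0.1428 = 0.2856 mol
Q = 0.2856 × 96485 = 27560 C
t = 27560 / 17.1 = 1612 s = 26.9 min

26.9 min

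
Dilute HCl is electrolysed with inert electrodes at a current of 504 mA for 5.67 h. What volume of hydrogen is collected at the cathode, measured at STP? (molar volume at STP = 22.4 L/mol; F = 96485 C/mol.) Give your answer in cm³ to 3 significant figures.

1190 cm³

Q = 0.504 A × 20412 s = 10290 C
n(e⁻) = 10290 / 96485 = 0.1066 mol
2H⁺ + 2e⁻ → H₂, so n(H₂) = 0.1066 / 2 = 0.05330 mol
V = 0.05330 × 22.4 = 1.194 L
= 1190 cm³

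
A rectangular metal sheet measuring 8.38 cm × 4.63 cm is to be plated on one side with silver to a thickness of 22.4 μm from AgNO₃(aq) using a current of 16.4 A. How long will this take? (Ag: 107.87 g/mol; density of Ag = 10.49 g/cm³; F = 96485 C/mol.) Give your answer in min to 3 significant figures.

Plated area = 8.38 × 4.63 = 38.80 cm²
Volume = 38.80 × 22.4×10⁻⁴ cm = 0.08691 cm³
m(Ag) = 0.08691 × 10.49 = 0.9117 g
n(Ag) = 0.9117 / 107.87 = 0.008452 mol; n(e⁻) = 0.008452 mol
Q = 0.008452 × 96485 = 815.5 C
t = 815.5 / 16.4 = 49.73 s = 0.829 min

0.829 min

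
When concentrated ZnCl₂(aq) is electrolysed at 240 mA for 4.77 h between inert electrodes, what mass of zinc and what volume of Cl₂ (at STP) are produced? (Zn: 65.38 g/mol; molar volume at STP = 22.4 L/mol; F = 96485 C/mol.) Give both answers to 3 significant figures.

1.40 g Zn; 0.478 L Cl₂

Q = 0.240 × 17172 = 4121 C; n(e⁻) = 4121 / 96485 = 0.04271 mol
Cathode: Zn²⁺ + 2e⁻ → Zn → n(Zn) = 0.04271/2 = 0.02136 mol → 1.40 g
Anode: 2Cl⁻ → Cl₂ + 2e⁻ → n(Cl₂) = 0.04271/2 = 0.02136 mol → 0.478 L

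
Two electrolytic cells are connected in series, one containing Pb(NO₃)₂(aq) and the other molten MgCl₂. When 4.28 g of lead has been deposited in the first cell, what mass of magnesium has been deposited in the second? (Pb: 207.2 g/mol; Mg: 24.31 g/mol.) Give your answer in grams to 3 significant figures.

0.502 g

n(Pb) = 4.28 / 207.2 = 0.02066 mol
Pb²⁺ + 2e⁻ → Pb, so n(e⁻) = 2 × 0.02066 = 0.04132 mol
Since the cells are in series, n(e⁻) in the Mg cell is also 0.04132 mol.
Mg²⁺ + 2e⁻ → Mg, so n(Mg) = 0.04132 / 2 = 0.02066 mol
m(Mg) = 0.02066 × 24.31 = 0.502 g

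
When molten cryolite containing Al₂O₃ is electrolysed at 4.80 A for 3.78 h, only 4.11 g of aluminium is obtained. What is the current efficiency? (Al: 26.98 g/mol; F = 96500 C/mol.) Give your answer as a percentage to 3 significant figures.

Q = 4.80 × 13608 = 65320 C
n(e⁻) = 65320 / 96500 = 0.6769 mol
Al³⁺ + 3e⁻ → Al, so theoretical n(Al) = 0.2256 mol → 6.087 g
Efficiency = 4.11 / 6.087 = 0.6752 = 67.5%

67.5%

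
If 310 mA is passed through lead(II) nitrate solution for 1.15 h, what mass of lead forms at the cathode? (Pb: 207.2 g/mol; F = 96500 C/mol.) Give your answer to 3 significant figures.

1.38 g

Q = 0.310 A × 4140 s = 1283 C
n(e⁻) = 1283 / 96500 = 0.01330 mol
Pb²⁺ + 2e⁻ → Pb, so n(Pb) = 0.01330 / 2 = 0.006650 mol
m = 0.006650 × 207.2 = 1.38 g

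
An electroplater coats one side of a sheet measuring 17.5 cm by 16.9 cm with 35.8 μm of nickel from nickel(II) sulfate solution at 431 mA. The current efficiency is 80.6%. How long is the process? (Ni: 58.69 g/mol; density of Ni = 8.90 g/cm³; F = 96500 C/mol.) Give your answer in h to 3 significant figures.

24.8 h

Plated area = 17.5 × 16.9 = 295.8 cm²
Volume = 295.8 × 35.8×10⁻⁴ cm = 1.059 cm³
m(Ni) = 1.059 × 8.90 = 9.425 g
n(Ni) = 9.425 / 58.69 = 0.1606 mol; n(e⁻) = 2 × 0.1606 = 0.3212 mol
Q = 0.3212 × 96500 / 0.806 = 38460 C
t = 38460 / 0.431 = 89230 s = 24.8 h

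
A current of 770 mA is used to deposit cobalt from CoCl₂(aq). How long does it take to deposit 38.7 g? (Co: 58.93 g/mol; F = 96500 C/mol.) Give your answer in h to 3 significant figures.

45.7 h

n(Co) = 38.7 / 58.93 = 0.6567 mol
Co²⁺ + 2e⁻ → Co, so n(e⁻) = 2 × 0.6567 = 1.313 mol
Q = 1.313 × 96500 = 1.267×10^5 C
t = Q / I = 1.267×10^5 / 0.770 = 1.645×10^5 s = 45.7 h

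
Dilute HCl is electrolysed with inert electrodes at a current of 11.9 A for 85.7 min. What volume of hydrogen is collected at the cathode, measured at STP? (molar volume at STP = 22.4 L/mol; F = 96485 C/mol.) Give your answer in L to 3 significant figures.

7.10 L

Q = 11.9 A × 5142 s = 61190 C
n(e⁻) = Q/F = 61190/96485 = 0.6342 mol
2H⁺ + 2e⁻ → H₂, so n(H₂) = 0.6342 / 2 = 0.3171 mol
V = 0.3171 × 22.4 = 7.103 L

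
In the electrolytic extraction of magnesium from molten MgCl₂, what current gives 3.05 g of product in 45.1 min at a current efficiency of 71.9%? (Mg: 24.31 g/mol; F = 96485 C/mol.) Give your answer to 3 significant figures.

12.4 A

n(Mg) = 3.05 / 24.31 = 0.1255 mol
Mg²⁺ + 2e⁻ → Mg, so n(e⁻) = 2 × 0.1255 = 0.2510 mol
Q = 0.2510 × 96485 / 0.719 = 33680 C
I = Q / t = 33680 / 2706 s = 12.4 A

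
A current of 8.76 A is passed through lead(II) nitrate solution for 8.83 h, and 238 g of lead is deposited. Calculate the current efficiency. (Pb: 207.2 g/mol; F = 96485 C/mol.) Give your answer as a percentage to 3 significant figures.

79.6%

Q = 8.76 × 31788 = 2.785×10^5 C
n(e⁻) = 2.785×10^5 / 96485 = 2.886 mol
Pb²⁺ + 2e⁻ → Pb, so theoretical n(Pb) = 1.443 mol → 299.0 g
Efficiency = 238 / 299.0 = 0.7960 = 79.6%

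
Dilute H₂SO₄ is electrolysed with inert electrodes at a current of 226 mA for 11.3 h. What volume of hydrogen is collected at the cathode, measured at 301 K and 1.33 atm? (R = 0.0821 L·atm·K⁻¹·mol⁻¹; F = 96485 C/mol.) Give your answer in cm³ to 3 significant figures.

Charge passed = 0.226 × 40680 = 9194 C
Moles of electrons = 9194 / 96485 = 0.09529 mol
2H⁺ + 2e⁻ → H₂, so n(H₂) = 0.09529 / 2 = 0.04765 mol
V = nRT/P = 0.04765 × 0.0821 × 301 / 1.33 = 0.8854 L
= 885 cm³

885 cm³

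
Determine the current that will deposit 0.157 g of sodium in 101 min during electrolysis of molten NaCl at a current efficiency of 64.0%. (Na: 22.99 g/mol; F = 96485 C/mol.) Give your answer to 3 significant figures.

n(Na) = 0.157 / 22.99 = 0.006829 mol
Na⁺ + e⁻ → Na, so n(e⁻) = 0.006829 mol
Q = 0.006829 × 96485 / 0.640 = 1030 C
I = Q / t = 1030 / 6060 s = 0.170 A

0.170 A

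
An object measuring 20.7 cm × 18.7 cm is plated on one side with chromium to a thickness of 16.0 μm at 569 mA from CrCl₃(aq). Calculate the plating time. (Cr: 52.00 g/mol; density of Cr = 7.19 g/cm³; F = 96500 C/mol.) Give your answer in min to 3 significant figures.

726 min

Plated area = 20.7 × 18.7 = 387.1 cm²
Volume = 387.1 × 16.0×10⁻⁴ cm = 0.6194 cm³
m(Cr) = 0.6194 × 7.19 = 4.453 g
n(Cr) = 4.453 / 52.00 = 0.08563 mol; n(e⁻) = 3 × 0.08563 = 0.2569 mol
Q = 0.2569 × 96500 = 24790 C
t = 24790 / 0.569 = 43570 s = 726 min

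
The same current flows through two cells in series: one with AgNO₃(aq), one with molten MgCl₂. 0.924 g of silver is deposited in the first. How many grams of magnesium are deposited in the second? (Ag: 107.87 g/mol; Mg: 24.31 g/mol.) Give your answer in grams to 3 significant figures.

n(Ag) = 0.924 / 107.87 = 0.008566 mol
Ag⁺ + e⁻ → Ag, so n(e⁻) = 0.008566 mol
The cells are in series, so the same charge (and hence the same n(e⁻) = 0.008566 mol) passes through both.
Mg²⁺ + 2e⁻ → Mg, so n(Mg) = 0.008566 / 2 = 0.004283 mol
m(Mg) = 0.004283 × 24.31 = 0.104 g

0.104 g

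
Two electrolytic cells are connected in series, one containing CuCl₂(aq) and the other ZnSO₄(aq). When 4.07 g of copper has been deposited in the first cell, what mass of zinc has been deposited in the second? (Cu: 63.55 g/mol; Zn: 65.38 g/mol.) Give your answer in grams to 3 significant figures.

n(Cu) = 4.07 / 63.55 = 0.06404 mol
Cu²⁺ + 2e⁻ → Cu, so n(e⁻) = 2 × 0.06404 = 0.1281 mol
Same current for the same time ⇒ same n(e⁻) = 0.1281 mol in both cells.
Zn²⁺ + 2e⁻ → Zn, so n(Zn) = 0.1281 / 2 = 0.06405 mol
m(Zn) = 0.06405 × 65.38 = 4.19 g

4.19 g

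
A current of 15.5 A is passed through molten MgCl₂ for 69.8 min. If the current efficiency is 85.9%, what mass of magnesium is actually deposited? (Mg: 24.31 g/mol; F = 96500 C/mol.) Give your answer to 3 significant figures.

Q = 15.5 × 4188 = 64910 C
n(e⁻) = 64910 / 96500 = 0.6726 mol
Mg²⁺ + 2e⁻ → Mg, so theoretical m(Mg) = 0.3363 × 24.31 = 8.175 g
Actual mass = 85.9% × 8.175 = 7.02 g

7.02 g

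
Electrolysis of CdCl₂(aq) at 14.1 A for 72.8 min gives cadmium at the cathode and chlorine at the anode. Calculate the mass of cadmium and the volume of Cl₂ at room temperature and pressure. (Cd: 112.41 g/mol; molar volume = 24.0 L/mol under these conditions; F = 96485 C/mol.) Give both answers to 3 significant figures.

35.9 g Cd; 7.66 L Cl₂

Q = 14.1 × 4368 = 61590 C; n(e⁻) = 61590 / 96485 = 0.6383 mol
Cathode: Cd²⁺ + 2e⁻ → Cd → n(Cd) = 0.6383/2 = 0.3192 mol → 35.9 g
Anode: 2Cl⁻ → Cl₂ + 2e⁻ → n(Cl₂) = 0.6383/2 = 0.3192 mol → 7.66 L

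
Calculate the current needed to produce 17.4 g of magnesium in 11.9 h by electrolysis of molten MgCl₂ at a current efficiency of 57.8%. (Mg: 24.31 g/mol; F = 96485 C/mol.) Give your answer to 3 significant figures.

5.58 A

n(Mg) = 17.4 / 24.31 = 0.7158 mol
Mg²⁺ + 2e⁻ → Mg, so n(e⁻) = 2 × 0.7158 = 1.432 mol
Q = 1.432 × 96485 / 0.578 = 2.390×10^5 C
I = Q / t = 2.390×10^5 / 42840 s = 5.58 A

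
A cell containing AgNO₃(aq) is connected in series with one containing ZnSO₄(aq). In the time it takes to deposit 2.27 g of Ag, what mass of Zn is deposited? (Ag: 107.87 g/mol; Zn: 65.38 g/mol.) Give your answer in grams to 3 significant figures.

n(Ag) = 2.27 / 107.87 = 0.02104 mol
Ag⁺ + e⁻ → Ag, so n(e⁻) = 0.02104 mol
The cells are in series, so the same charge (and hence the same n(e⁻) = 0.02104 mol) passes through both.
Zn²⁺ + 2e⁻ → Zn, so n(Zn) = 0.02104 / 2 = 0.01052 mol
m(Zn) = 0.01052 × 65.38 = 0.688 g

0.688 g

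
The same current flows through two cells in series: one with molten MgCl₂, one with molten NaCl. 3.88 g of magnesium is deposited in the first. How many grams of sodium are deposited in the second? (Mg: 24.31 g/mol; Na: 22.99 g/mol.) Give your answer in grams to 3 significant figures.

n(Mg) = 3.88 / 24.31 = 0.1596 mol
Mg²⁺ + 2e⁻ → Mg, so n(e⁻) = 2 × 0.1596 = 0.3192 mol
Since the cells are in series, n(e⁻) in the Na cell is also 0.3192 mol.
Na⁺ + e⁻ → Na, so n(Na) = 0.3192 mol
m(Na) = 0.3192 × 22.99 = 7.34 g

7.34 g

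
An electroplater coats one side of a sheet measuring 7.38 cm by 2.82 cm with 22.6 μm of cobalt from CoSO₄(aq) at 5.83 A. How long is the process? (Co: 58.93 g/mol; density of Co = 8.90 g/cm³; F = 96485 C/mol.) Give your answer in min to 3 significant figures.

Plated area = 7.38 × 2.82 = 20.81 cm²
Volume = 20.81 × 22.6×10⁻⁴ cm = 0.04703 cm³
m(Co) = 0.04703 × 8.90 = 0.4186 g
n(Co) = 0.4186 / 58.93 = 0.007103 mol; n(e⁻) = 2 × 0.007103 = 0.01421 mol
Q = 0.01421 × 96485 = 1371 C
t = 1371 / 5.83 = 235.2 s = 3.92 min

3.92 min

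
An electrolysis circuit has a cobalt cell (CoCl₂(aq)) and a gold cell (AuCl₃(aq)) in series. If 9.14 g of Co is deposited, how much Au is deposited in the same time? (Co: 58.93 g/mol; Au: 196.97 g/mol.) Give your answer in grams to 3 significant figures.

20.4 g

n(Co) = 9.14 / 58.93 = 0.1551 mol
Co²⁺ + 2e⁻ → Co, so n(e⁻) = 2 × 0.1551 = 0.3102 mol
Since the cells are in series, n(e⁻) in the Au cell is also 0.3102 mol.
Au³⁺ + 3e⁻ → Au, so n(Au) = 0.3102 / 3 = 0.1034 mol
m(Au) = 0.1034 × 196.97 = 20.4 g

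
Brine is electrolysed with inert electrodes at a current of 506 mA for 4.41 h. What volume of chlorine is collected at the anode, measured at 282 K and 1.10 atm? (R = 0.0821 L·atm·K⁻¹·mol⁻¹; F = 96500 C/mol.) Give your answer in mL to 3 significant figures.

876 mL

Q = 0.506 A × 15876 s = 8033 C
Moles of electrons = 8033 / 96500 = 0.08324 mol
2Cl⁻ → Cl₂ + 2e⁻, so n(Cl₂) = 0.08324 / 2 = 0.04162 mol
V = nRT/P = 0.04162 × 0.0821 × 282 / 1.10 = 0.8760 L
= 876 mL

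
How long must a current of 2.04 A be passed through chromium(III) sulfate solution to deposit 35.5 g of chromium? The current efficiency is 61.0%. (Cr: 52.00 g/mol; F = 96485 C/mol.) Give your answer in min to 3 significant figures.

2650 min

n(Cr) = 35.5 / 52.00 = 0.6827 mol
Cr³⁺ + 3e⁻ → Cr, so n(e⁻) = 3 × 0.6827 = 2.048 mol
Q = 2.048 × 96485 / 0.610 = 3.239×10^5 C
t = Q / I = 3.239×10^5 / 2.04 = 1.588×10^5 s = 2650 min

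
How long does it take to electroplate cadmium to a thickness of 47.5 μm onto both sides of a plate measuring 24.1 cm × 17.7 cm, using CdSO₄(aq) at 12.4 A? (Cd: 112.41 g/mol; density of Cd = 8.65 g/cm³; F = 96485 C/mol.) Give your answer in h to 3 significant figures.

1.35 h

Plated area = 2 × 24.1 × 17.7 = 853.1 cm²
Volume = 853.1 × 47.5×10⁻⁴ cm = 4.052 cm³
m(Cd) = 4.052 × 8.65 = 35.05 g
n(Cd) = 35.05 / 112.41 = 0.3118 mol; n(e⁻) = 2 × 0.3118 = 0.6236 mol
Q = 0.6236 × 96485 = 60170 C
t = 60170 / 12.4 = 4852 s = 1.35 h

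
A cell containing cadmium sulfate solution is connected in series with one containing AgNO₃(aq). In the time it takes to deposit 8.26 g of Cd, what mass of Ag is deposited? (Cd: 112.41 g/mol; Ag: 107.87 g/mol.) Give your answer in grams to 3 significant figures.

15.9 g

n(Cd) = 8.26 / 112.41 = 0.07348 mol
Cd²⁺ + 2e⁻ → Cd, so n(e⁻) = 2 × 0.07348 = 0.1470 mol
Since the cells are in series, n(e⁻) in the Ag cell is also 0.1470 mol.
Ag⁺ + e⁻ → Ag, so n(Ag) = 0.1470 mol
m(Ag) = 0.1470 × 107.87 = 15.9 g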